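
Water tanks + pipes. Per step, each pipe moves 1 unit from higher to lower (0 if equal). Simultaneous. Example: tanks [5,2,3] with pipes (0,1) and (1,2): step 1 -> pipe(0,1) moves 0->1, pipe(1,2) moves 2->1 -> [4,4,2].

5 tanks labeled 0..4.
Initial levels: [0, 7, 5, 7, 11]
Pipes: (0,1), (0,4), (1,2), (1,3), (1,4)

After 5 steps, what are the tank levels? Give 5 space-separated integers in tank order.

Step 1: flows [1->0,4->0,1->2,1=3,4->1] -> levels [2 6 6 7 9]
Step 2: flows [1->0,4->0,1=2,3->1,4->1] -> levels [4 7 6 6 7]
Step 3: flows [1->0,4->0,1->2,1->3,1=4] -> levels [6 4 7 7 6]
Step 4: flows [0->1,0=4,2->1,3->1,4->1] -> levels [5 8 6 6 5]
Step 5: flows [1->0,0=4,1->2,1->3,1->4] -> levels [6 4 7 7 6]

Answer: 6 4 7 7 6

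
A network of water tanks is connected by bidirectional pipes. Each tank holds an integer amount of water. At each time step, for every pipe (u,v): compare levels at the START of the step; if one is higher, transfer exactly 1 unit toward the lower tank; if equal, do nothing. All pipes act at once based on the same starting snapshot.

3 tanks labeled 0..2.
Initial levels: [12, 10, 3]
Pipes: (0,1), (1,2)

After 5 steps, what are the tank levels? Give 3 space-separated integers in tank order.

Step 1: flows [0->1,1->2] -> levels [11 10 4]
Step 2: flows [0->1,1->2] -> levels [10 10 5]
Step 3: flows [0=1,1->2] -> levels [10 9 6]
Step 4: flows [0->1,1->2] -> levels [9 9 7]
Step 5: flows [0=1,1->2] -> levels [9 8 8]

Answer: 9 8 8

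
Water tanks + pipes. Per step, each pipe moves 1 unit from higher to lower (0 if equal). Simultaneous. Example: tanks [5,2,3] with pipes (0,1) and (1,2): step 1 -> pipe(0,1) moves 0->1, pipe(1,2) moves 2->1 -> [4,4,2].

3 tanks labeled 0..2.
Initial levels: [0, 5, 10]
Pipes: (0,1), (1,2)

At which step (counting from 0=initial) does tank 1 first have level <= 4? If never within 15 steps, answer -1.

Answer: -1

Derivation:
Step 1: flows [1->0,2->1] -> levels [1 5 9]
Step 2: flows [1->0,2->1] -> levels [2 5 8]
Step 3: flows [1->0,2->1] -> levels [3 5 7]
Step 4: flows [1->0,2->1] -> levels [4 5 6]
Step 5: flows [1->0,2->1] -> levels [5 5 5]
Step 6: flows [0=1,1=2] -> levels [5 5 5]
  -> stable; tank 1 stays at 5 > 4
Tank 1 never reaches <=4 within 15 steps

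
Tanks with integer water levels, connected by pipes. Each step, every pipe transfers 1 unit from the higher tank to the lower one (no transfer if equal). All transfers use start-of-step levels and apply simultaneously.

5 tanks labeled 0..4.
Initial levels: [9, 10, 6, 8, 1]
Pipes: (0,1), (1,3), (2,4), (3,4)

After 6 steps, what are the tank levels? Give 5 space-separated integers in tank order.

Answer: 7 8 6 6 7

Derivation:
Step 1: flows [1->0,1->3,2->4,3->4] -> levels [10 8 5 8 3]
Step 2: flows [0->1,1=3,2->4,3->4] -> levels [9 9 4 7 5]
Step 3: flows [0=1,1->3,4->2,3->4] -> levels [9 8 5 7 5]
Step 4: flows [0->1,1->3,2=4,3->4] -> levels [8 8 5 7 6]
Step 5: flows [0=1,1->3,4->2,3->4] -> levels [8 7 6 7 6]
Step 6: flows [0->1,1=3,2=4,3->4] -> levels [7 8 6 6 7]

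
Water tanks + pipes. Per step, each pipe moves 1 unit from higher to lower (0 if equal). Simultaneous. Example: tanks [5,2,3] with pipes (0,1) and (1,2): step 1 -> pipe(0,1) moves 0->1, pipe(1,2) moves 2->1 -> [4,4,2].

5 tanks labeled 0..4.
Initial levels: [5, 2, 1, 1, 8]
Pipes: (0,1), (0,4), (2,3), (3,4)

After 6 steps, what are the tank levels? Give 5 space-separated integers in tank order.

Step 1: flows [0->1,4->0,2=3,4->3] -> levels [5 3 1 2 6]
Step 2: flows [0->1,4->0,3->2,4->3] -> levels [5 4 2 2 4]
Step 3: flows [0->1,0->4,2=3,4->3] -> levels [3 5 2 3 4]
Step 4: flows [1->0,4->0,3->2,4->3] -> levels [5 4 3 3 2]
Step 5: flows [0->1,0->4,2=3,3->4] -> levels [3 5 3 2 4]
Step 6: flows [1->0,4->0,2->3,4->3] -> levels [5 4 2 4 2]

Answer: 5 4 2 4 2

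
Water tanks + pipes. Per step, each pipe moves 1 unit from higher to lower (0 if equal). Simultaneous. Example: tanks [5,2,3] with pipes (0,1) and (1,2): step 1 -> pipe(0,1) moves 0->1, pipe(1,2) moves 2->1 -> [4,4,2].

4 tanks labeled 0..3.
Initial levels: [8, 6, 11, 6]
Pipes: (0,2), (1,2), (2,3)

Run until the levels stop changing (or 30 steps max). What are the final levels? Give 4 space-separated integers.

Answer: 8 8 7 8

Derivation:
Step 1: flows [2->0,2->1,2->3] -> levels [9 7 8 7]
Step 2: flows [0->2,2->1,2->3] -> levels [8 8 7 8]
Step 3: flows [0->2,1->2,3->2] -> levels [7 7 10 7]
Step 4: flows [2->0,2->1,2->3] -> levels [8 8 7 8]
  -> period-2 cycle: step 4 state = step 2 state; never stabilizes
  -> state at step 30: (30-2) mod 2 = 0, same as step 2 -> [8 8 7 8]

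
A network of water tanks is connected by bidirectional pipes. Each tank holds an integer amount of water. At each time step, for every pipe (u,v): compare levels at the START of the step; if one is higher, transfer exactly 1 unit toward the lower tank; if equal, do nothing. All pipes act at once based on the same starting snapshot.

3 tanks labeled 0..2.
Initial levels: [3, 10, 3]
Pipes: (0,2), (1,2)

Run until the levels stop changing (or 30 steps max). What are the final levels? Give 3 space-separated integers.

Step 1: flows [0=2,1->2] -> levels [3 9 4]
Step 2: flows [2->0,1->2] -> levels [4 8 4]
Step 3: flows [0=2,1->2] -> levels [4 7 5]
Step 4: flows [2->0,1->2] -> levels [5 6 5]
Step 5: flows [0=2,1->2] -> levels [5 5 6]
Step 6: flows [2->0,2->1] -> levels [6 6 4]
Step 7: flows [0->2,1->2] -> levels [5 5 6]
  -> period-2 cycle: step 7 state = step 5 state; never stabilizes
  -> state at step 30: (30-5) mod 2 = 1, same as step 6 -> [6 6 4]

Answer: 6 6 4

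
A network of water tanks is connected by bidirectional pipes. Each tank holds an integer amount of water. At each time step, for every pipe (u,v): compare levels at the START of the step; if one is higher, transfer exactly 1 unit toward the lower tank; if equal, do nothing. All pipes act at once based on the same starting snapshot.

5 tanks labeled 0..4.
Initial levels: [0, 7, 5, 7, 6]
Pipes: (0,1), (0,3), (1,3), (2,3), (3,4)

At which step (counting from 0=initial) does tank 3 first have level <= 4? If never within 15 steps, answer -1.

Step 1: flows [1->0,3->0,1=3,3->2,3->4] -> levels [2 6 6 4 7]
Tank 3 first reaches <=4 at step 1

Answer: 1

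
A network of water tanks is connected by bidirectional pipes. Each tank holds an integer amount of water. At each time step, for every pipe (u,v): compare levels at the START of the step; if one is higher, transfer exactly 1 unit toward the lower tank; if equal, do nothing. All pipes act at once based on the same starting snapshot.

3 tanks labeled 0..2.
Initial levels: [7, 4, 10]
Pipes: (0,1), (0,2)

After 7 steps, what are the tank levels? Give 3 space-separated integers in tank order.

Answer: 7 7 7

Derivation:
Step 1: flows [0->1,2->0] -> levels [7 5 9]
Step 2: flows [0->1,2->0] -> levels [7 6 8]
Step 3: flows [0->1,2->0] -> levels [7 7 7]
Step 4: flows [0=1,0=2] -> levels [7 7 7]
  -> stable; steps 5..7 unchanged -> [7 7 7]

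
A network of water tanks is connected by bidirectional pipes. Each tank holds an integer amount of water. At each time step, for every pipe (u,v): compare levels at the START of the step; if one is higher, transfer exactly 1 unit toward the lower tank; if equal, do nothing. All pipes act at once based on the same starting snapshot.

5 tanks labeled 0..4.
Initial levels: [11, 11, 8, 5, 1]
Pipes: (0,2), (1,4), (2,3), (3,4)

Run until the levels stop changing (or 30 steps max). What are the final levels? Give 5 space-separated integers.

Step 1: flows [0->2,1->4,2->3,3->4] -> levels [10 10 8 5 3]
Step 2: flows [0->2,1->4,2->3,3->4] -> levels [9 9 8 5 5]
Step 3: flows [0->2,1->4,2->3,3=4] -> levels [8 8 8 6 6]
Step 4: flows [0=2,1->4,2->3,3=4] -> levels [8 7 7 7 7]
Step 5: flows [0->2,1=4,2=3,3=4] -> levels [7 7 8 7 7]
Step 6: flows [2->0,1=4,2->3,3=4] -> levels [8 7 6 8 7]
Step 7: flows [0->2,1=4,3->2,3->4] -> levels [7 7 8 6 8]
Step 8: flows [2->0,4->1,2->3,4->3] -> levels [8 8 6 8 6]
Step 9: flows [0->2,1->4,3->2,3->4] -> levels [7 7 8 6 8]
  -> period-2 cycle: step 9 state = step 7 state; never stabilizes
  -> state at step 30: (30-7) mod 2 = 1, same as step 8 -> [8 8 6 8 6]

Answer: 8 8 6 8 6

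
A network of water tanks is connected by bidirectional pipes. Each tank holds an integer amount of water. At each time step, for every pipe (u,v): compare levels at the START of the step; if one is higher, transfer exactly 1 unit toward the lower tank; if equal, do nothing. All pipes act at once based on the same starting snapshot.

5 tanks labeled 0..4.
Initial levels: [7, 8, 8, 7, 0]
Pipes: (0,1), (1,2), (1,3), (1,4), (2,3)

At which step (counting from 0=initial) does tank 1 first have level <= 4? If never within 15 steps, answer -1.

Answer: 5

Derivation:
Step 1: flows [1->0,1=2,1->3,1->4,2->3] -> levels [8 5 7 9 1]
Step 2: flows [0->1,2->1,3->1,1->4,3->2] -> levels [7 7 7 7 2]
Step 3: flows [0=1,1=2,1=3,1->4,2=3] -> levels [7 6 7 7 3]
Step 4: flows [0->1,2->1,3->1,1->4,2=3] -> levels [6 8 6 6 4]
Step 5: flows [1->0,1->2,1->3,1->4,2=3] -> levels [7 4 7 7 5]
Tank 1 first reaches <=4 at step 5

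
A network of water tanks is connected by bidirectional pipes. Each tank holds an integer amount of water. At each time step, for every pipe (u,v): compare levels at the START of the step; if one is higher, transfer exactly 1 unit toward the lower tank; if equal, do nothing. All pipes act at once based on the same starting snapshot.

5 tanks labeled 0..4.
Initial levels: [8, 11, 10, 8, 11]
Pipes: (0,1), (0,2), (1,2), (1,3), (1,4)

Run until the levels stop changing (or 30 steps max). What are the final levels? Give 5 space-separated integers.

Answer: 9 12 9 8 10

Derivation:
Step 1: flows [1->0,2->0,1->2,1->3,1=4] -> levels [10 8 10 9 11]
Step 2: flows [0->1,0=2,2->1,3->1,4->1] -> levels [9 12 9 8 10]
Step 3: flows [1->0,0=2,1->2,1->3,1->4] -> levels [10 8 10 9 11]
  -> period-2 cycle: step 3 state = step 1 state; never stabilizes
  -> state at step 30: (30-1) mod 2 = 1, same as step 2 -> [9 12 9 8 10]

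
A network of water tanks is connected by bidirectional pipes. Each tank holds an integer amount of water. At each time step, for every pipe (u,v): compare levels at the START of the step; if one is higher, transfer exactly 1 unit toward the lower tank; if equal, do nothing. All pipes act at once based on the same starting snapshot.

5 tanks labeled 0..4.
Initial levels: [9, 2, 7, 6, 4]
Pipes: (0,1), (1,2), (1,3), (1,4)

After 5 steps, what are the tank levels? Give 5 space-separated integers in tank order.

Answer: 6 7 5 5 5

Derivation:
Step 1: flows [0->1,2->1,3->1,4->1] -> levels [8 6 6 5 3]
Step 2: flows [0->1,1=2,1->3,1->4] -> levels [7 5 6 6 4]
Step 3: flows [0->1,2->1,3->1,1->4] -> levels [6 7 5 5 5]
Step 4: flows [1->0,1->2,1->3,1->4] -> levels [7 3 6 6 6]
Step 5: flows [0->1,2->1,3->1,4->1] -> levels [6 7 5 5 5]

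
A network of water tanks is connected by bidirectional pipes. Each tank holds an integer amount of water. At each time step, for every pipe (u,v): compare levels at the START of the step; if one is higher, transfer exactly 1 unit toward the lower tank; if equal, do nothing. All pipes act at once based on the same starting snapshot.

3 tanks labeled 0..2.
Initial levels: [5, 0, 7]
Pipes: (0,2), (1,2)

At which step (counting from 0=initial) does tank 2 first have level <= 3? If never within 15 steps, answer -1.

Step 1: flows [2->0,2->1] -> levels [6 1 5]
Step 2: flows [0->2,2->1] -> levels [5 2 5]
Step 3: flows [0=2,2->1] -> levels [5 3 4]
Step 4: flows [0->2,2->1] -> levels [4 4 4]
Step 5: flows [0=2,1=2] -> levels [4 4 4]
  -> stable; tank 2 stays at 4 > 3
Tank 2 never reaches <=3 within 15 steps

Answer: -1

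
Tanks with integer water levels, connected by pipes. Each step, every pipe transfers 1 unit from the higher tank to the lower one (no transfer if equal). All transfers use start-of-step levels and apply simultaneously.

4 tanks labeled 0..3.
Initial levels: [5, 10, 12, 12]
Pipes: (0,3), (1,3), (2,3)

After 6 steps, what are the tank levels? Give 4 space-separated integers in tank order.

Answer: 9 9 9 12

Derivation:
Step 1: flows [3->0,3->1,2=3] -> levels [6 11 12 10]
Step 2: flows [3->0,1->3,2->3] -> levels [7 10 11 11]
Step 3: flows [3->0,3->1,2=3] -> levels [8 11 11 9]
Step 4: flows [3->0,1->3,2->3] -> levels [9 10 10 10]
Step 5: flows [3->0,1=3,2=3] -> levels [10 10 10 9]
Step 6: flows [0->3,1->3,2->3] -> levels [9 9 9 12]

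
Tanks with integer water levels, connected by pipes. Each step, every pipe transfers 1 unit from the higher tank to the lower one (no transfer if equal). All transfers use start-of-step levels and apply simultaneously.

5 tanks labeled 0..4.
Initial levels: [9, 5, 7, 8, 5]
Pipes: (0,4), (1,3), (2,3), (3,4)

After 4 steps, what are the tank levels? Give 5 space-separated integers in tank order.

Answer: 8 5 7 8 6

Derivation:
Step 1: flows [0->4,3->1,3->2,3->4] -> levels [8 6 8 5 7]
Step 2: flows [0->4,1->3,2->3,4->3] -> levels [7 5 7 8 7]
Step 3: flows [0=4,3->1,3->2,3->4] -> levels [7 6 8 5 8]
Step 4: flows [4->0,1->3,2->3,4->3] -> levels [8 5 7 8 6]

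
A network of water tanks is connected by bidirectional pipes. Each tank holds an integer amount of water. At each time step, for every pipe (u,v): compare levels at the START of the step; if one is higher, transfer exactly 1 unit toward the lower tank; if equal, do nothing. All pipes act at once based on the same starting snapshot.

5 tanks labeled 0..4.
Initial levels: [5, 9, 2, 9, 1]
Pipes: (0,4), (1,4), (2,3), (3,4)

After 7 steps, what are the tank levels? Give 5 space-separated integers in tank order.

Answer: 6 6 5 6 3

Derivation:
Step 1: flows [0->4,1->4,3->2,3->4] -> levels [4 8 3 7 4]
Step 2: flows [0=4,1->4,3->2,3->4] -> levels [4 7 4 5 6]
Step 3: flows [4->0,1->4,3->2,4->3] -> levels [5 6 5 5 5]
Step 4: flows [0=4,1->4,2=3,3=4] -> levels [5 5 5 5 6]
Step 5: flows [4->0,4->1,2=3,4->3] -> levels [6 6 5 6 3]
Step 6: flows [0->4,1->4,3->2,3->4] -> levels [5 5 6 4 6]
Step 7: flows [4->0,4->1,2->3,4->3] -> levels [6 6 5 6 3]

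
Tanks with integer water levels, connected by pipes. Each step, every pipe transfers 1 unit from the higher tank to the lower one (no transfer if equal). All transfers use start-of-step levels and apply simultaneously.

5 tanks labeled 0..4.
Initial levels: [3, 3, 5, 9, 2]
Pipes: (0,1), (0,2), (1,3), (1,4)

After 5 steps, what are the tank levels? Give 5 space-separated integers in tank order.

Answer: 5 3 3 6 5

Derivation:
Step 1: flows [0=1,2->0,3->1,1->4] -> levels [4 3 4 8 3]
Step 2: flows [0->1,0=2,3->1,1=4] -> levels [3 5 4 7 3]
Step 3: flows [1->0,2->0,3->1,1->4] -> levels [5 4 3 6 4]
Step 4: flows [0->1,0->2,3->1,1=4] -> levels [3 6 4 5 4]
Step 5: flows [1->0,2->0,1->3,1->4] -> levels [5 3 3 6 5]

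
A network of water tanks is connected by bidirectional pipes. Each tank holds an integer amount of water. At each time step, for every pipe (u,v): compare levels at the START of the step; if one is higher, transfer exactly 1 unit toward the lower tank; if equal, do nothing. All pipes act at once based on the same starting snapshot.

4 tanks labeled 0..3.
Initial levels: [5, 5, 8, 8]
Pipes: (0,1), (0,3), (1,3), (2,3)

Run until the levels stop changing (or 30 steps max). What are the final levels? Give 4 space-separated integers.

Step 1: flows [0=1,3->0,3->1,2=3] -> levels [6 6 8 6]
Step 2: flows [0=1,0=3,1=3,2->3] -> levels [6 6 7 7]
Step 3: flows [0=1,3->0,3->1,2=3] -> levels [7 7 7 5]
Step 4: flows [0=1,0->3,1->3,2->3] -> levels [6 6 6 8]
Step 5: flows [0=1,3->0,3->1,3->2] -> levels [7 7 7 5]
  -> period-2 cycle: step 5 state = step 3 state; never stabilizes
  -> state at step 30: (30-3) mod 2 = 1, same as step 4 -> [6 6 6 8]

Answer: 6 6 6 8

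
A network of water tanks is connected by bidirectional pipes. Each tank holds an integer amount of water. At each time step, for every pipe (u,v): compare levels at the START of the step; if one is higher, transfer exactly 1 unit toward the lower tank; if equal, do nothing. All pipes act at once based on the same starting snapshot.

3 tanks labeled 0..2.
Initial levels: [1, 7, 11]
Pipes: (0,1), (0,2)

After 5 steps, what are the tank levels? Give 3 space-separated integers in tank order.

Answer: 7 6 6

Derivation:
Step 1: flows [1->0,2->0] -> levels [3 6 10]
Step 2: flows [1->0,2->0] -> levels [5 5 9]
Step 3: flows [0=1,2->0] -> levels [6 5 8]
Step 4: flows [0->1,2->0] -> levels [6 6 7]
Step 5: flows [0=1,2->0] -> levels [7 6 6]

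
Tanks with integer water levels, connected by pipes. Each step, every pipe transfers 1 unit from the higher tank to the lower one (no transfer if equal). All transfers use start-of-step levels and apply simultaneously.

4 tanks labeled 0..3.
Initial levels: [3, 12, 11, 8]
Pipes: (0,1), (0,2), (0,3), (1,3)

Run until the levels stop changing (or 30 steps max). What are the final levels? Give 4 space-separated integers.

Step 1: flows [1->0,2->0,3->0,1->3] -> levels [6 10 10 8]
Step 2: flows [1->0,2->0,3->0,1->3] -> levels [9 8 9 8]
Step 3: flows [0->1,0=2,0->3,1=3] -> levels [7 9 9 9]
Step 4: flows [1->0,2->0,3->0,1=3] -> levels [10 8 8 8]
Step 5: flows [0->1,0->2,0->3,1=3] -> levels [7 9 9 9]
  -> period-2 cycle: step 5 state = step 3 state; never stabilizes
  -> state at step 30: (30-3) mod 2 = 1, same as step 4 -> [10 8 8 8]

Answer: 10 8 8 8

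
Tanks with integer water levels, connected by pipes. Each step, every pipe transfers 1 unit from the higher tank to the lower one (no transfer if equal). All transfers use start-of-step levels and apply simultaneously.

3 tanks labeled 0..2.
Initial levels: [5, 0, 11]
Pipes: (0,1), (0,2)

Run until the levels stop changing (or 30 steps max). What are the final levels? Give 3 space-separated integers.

Answer: 6 5 5

Derivation:
Step 1: flows [0->1,2->0] -> levels [5 1 10]
Step 2: flows [0->1,2->0] -> levels [5 2 9]
Step 3: flows [0->1,2->0] -> levels [5 3 8]
Step 4: flows [0->1,2->0] -> levels [5 4 7]
Step 5: flows [0->1,2->0] -> levels [5 5 6]
Step 6: flows [0=1,2->0] -> levels [6 5 5]
Step 7: flows [0->1,0->2] -> levels [4 6 6]
Step 8: flows [1->0,2->0] -> levels [6 5 5]
  -> period-2 cycle: step 8 state = step 6 state; never stabilizes
  -> state at step 30: (30-6) mod 2 = 0, same as step 6 -> [6 5 5]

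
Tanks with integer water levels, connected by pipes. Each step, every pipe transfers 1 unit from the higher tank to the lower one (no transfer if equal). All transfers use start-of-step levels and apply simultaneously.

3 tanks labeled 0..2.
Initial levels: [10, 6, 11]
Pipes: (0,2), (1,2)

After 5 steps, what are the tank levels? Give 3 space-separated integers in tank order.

Step 1: flows [2->0,2->1] -> levels [11 7 9]
Step 2: flows [0->2,2->1] -> levels [10 8 9]
Step 3: flows [0->2,2->1] -> levels [9 9 9]
Step 4: flows [0=2,1=2] -> levels [9 9 9]
  -> stable; steps 5..5 unchanged -> [9 9 9]

Answer: 9 9 9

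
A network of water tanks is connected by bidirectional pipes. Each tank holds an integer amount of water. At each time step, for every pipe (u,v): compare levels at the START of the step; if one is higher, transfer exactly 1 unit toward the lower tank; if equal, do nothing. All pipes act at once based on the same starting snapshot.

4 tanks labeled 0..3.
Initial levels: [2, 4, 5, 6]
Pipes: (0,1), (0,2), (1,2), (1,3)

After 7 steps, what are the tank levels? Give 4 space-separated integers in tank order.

Answer: 4 6 3 4

Derivation:
Step 1: flows [1->0,2->0,2->1,3->1] -> levels [4 5 3 5]
Step 2: flows [1->0,0->2,1->2,1=3] -> levels [4 3 5 5]
Step 3: flows [0->1,2->0,2->1,3->1] -> levels [4 6 3 4]
Step 4: flows [1->0,0->2,1->2,1->3] -> levels [4 3 5 5]
  -> period-2 cycle: step 4 state = step 2 state
  -> state at step 7: (7-2) mod 2 = 1, same as step 3 -> [4 6 3 4]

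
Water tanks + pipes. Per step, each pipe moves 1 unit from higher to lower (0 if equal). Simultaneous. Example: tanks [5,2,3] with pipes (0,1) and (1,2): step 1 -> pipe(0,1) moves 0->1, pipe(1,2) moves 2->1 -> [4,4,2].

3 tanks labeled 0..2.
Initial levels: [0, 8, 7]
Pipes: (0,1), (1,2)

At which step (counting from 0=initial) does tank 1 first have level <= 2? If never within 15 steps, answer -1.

Step 1: flows [1->0,1->2] -> levels [1 6 8]
Step 2: flows [1->0,2->1] -> levels [2 6 7]
Step 3: flows [1->0,2->1] -> levels [3 6 6]
Step 4: flows [1->0,1=2] -> levels [4 5 6]
Step 5: flows [1->0,2->1] -> levels [5 5 5]
Step 6: flows [0=1,1=2] -> levels [5 5 5]
  -> stable; tank 1 stays at 5 > 2
Tank 1 never reaches <=2 within 15 steps

Answer: -1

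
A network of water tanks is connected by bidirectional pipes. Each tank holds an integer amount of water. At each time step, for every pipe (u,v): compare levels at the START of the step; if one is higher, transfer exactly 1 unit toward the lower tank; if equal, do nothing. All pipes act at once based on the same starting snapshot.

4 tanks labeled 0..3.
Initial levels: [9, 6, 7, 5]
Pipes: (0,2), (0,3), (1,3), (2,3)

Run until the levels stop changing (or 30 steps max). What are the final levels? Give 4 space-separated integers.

Step 1: flows [0->2,0->3,1->3,2->3] -> levels [7 5 7 8]
Step 2: flows [0=2,3->0,3->1,3->2] -> levels [8 6 8 5]
Step 3: flows [0=2,0->3,1->3,2->3] -> levels [7 5 7 8]
  -> period-2 cycle: step 3 state = step 1 state; never stabilizes
  -> state at step 30: (30-1) mod 2 = 1, same as step 2 -> [8 6 8 5]

Answer: 8 6 8 5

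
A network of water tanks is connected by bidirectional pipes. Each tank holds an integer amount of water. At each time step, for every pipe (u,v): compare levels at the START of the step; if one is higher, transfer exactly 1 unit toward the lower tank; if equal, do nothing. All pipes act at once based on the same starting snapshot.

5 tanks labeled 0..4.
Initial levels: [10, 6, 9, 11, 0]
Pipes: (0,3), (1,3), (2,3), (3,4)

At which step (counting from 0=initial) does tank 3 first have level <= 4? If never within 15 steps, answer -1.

Answer: -1

Derivation:
Step 1: flows [3->0,3->1,3->2,3->4] -> levels [11 7 10 7 1]
Step 2: flows [0->3,1=3,2->3,3->4] -> levels [10 7 9 8 2]
Step 3: flows [0->3,3->1,2->3,3->4] -> levels [9 8 8 8 3]
Step 4: flows [0->3,1=3,2=3,3->4] -> levels [8 8 8 8 4]
Step 5: flows [0=3,1=3,2=3,3->4] -> levels [8 8 8 7 5]
Step 6: flows [0->3,1->3,2->3,3->4] -> levels [7 7 7 9 6]
Step 7: flows [3->0,3->1,3->2,3->4] -> levels [8 8 8 5 7]
Step 8: flows [0->3,1->3,2->3,4->3] -> levels [7 7 7 9 6]
  -> period-2 cycle (repeats step 6); tank 3 never drops to <=4
Tank 3 never reaches <=4 within 15 steps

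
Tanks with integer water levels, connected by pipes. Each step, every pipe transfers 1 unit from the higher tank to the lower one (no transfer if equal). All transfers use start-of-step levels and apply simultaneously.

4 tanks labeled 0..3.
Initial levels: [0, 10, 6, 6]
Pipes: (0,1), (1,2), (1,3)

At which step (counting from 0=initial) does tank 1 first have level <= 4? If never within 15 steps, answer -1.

Step 1: flows [1->0,1->2,1->3] -> levels [1 7 7 7]
Step 2: flows [1->0,1=2,1=3] -> levels [2 6 7 7]
Step 3: flows [1->0,2->1,3->1] -> levels [3 7 6 6]
Step 4: flows [1->0,1->2,1->3] -> levels [4 4 7 7]
Tank 1 first reaches <=4 at step 4

Answer: 4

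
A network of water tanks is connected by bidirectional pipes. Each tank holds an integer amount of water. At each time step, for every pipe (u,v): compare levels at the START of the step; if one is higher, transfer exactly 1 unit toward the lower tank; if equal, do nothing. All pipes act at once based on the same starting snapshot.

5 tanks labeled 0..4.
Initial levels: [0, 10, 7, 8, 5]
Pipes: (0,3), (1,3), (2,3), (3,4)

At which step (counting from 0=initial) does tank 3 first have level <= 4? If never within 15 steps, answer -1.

Step 1: flows [3->0,1->3,3->2,3->4] -> levels [1 9 8 6 6]
Step 2: flows [3->0,1->3,2->3,3=4] -> levels [2 8 7 7 6]
Step 3: flows [3->0,1->3,2=3,3->4] -> levels [3 7 7 6 7]
Step 4: flows [3->0,1->3,2->3,4->3] -> levels [4 6 6 8 6]
Step 5: flows [3->0,3->1,3->2,3->4] -> levels [5 7 7 4 7]
Tank 3 first reaches <=4 at step 5

Answer: 5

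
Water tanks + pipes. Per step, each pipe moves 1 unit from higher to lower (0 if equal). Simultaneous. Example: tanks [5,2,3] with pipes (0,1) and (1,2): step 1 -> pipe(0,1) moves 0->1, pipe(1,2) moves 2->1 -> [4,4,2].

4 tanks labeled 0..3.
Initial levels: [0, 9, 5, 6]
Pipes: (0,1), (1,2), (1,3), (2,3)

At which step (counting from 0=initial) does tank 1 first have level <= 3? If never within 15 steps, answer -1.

Answer: -1

Derivation:
Step 1: flows [1->0,1->2,1->3,3->2] -> levels [1 6 7 6]
Step 2: flows [1->0,2->1,1=3,2->3] -> levels [2 6 5 7]
Step 3: flows [1->0,1->2,3->1,3->2] -> levels [3 5 7 5]
Step 4: flows [1->0,2->1,1=3,2->3] -> levels [4 5 5 6]
Step 5: flows [1->0,1=2,3->1,3->2] -> levels [5 5 6 4]
Step 6: flows [0=1,2->1,1->3,2->3] -> levels [5 5 4 6]
Step 7: flows [0=1,1->2,3->1,3->2] -> levels [5 5 6 4]
  -> period-2 cycle (repeats step 5); tank 1 never drops to <=3
Tank 1 never reaches <=3 within 15 steps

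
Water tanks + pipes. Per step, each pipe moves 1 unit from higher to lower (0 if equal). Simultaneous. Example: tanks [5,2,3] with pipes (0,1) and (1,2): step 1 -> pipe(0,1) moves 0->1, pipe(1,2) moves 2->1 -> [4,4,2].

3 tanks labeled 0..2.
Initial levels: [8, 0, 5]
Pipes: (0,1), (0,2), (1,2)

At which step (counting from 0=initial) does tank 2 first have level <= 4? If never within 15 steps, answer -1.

Step 1: flows [0->1,0->2,2->1] -> levels [6 2 5]
Step 2: flows [0->1,0->2,2->1] -> levels [4 4 5]
Step 3: flows [0=1,2->0,2->1] -> levels [5 5 3]
Tank 2 first reaches <=4 at step 3

Answer: 3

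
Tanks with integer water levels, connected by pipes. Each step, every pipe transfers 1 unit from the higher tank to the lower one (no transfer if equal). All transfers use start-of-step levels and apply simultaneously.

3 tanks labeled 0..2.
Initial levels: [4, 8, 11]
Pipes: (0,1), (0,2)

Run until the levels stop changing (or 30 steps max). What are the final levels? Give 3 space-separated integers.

Answer: 7 8 8

Derivation:
Step 1: flows [1->0,2->0] -> levels [6 7 10]
Step 2: flows [1->0,2->0] -> levels [8 6 9]
Step 3: flows [0->1,2->0] -> levels [8 7 8]
Step 4: flows [0->1,0=2] -> levels [7 8 8]
Step 5: flows [1->0,2->0] -> levels [9 7 7]
Step 6: flows [0->1,0->2] -> levels [7 8 8]
  -> period-2 cycle: step 6 state = step 4 state; never stabilizes
  -> state at step 30: (30-4) mod 2 = 0, same as step 4 -> [7 8 8]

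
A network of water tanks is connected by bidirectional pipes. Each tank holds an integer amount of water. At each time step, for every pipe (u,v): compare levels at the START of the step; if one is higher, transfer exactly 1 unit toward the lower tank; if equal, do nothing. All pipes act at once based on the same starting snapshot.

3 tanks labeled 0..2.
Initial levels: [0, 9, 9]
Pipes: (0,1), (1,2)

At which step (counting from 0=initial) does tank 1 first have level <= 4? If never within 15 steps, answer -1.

Answer: -1

Derivation:
Step 1: flows [1->0,1=2] -> levels [1 8 9]
Step 2: flows [1->0,2->1] -> levels [2 8 8]
Step 3: flows [1->0,1=2] -> levels [3 7 8]
Step 4: flows [1->0,2->1] -> levels [4 7 7]
Step 5: flows [1->0,1=2] -> levels [5 6 7]
Step 6: flows [1->0,2->1] -> levels [6 6 6]
Step 7: flows [0=1,1=2] -> levels [6 6 6]
  -> stable; tank 1 stays at 6 > 4
Tank 1 never reaches <=4 within 15 steps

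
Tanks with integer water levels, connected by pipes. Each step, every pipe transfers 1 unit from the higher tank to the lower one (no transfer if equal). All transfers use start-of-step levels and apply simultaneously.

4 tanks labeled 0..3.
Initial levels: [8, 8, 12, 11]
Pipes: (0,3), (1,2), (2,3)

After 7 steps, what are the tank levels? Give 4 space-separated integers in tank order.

Step 1: flows [3->0,2->1,2->3] -> levels [9 9 10 11]
Step 2: flows [3->0,2->1,3->2] -> levels [10 10 10 9]
Step 3: flows [0->3,1=2,2->3] -> levels [9 10 9 11]
Step 4: flows [3->0,1->2,3->2] -> levels [10 9 11 9]
Step 5: flows [0->3,2->1,2->3] -> levels [9 10 9 11]
  -> period-2 cycle: step 5 state = step 3 state
  -> state at step 7: (7-3) mod 2 = 0, same as step 3 -> [9 10 9 11]

Answer: 9 10 9 11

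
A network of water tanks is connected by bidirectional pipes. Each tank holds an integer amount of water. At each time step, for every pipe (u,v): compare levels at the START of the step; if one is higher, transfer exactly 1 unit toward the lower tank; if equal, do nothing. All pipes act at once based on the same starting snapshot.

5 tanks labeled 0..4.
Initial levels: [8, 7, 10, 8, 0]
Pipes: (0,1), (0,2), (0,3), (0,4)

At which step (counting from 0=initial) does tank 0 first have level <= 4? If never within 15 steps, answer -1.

Answer: -1

Derivation:
Step 1: flows [0->1,2->0,0=3,0->4] -> levels [7 8 9 8 1]
Step 2: flows [1->0,2->0,3->0,0->4] -> levels [9 7 8 7 2]
Step 3: flows [0->1,0->2,0->3,0->4] -> levels [5 8 9 8 3]
Step 4: flows [1->0,2->0,3->0,0->4] -> levels [7 7 8 7 4]
Step 5: flows [0=1,2->0,0=3,0->4] -> levels [7 7 7 7 5]
Step 6: flows [0=1,0=2,0=3,0->4] -> levels [6 7 7 7 6]
Step 7: flows [1->0,2->0,3->0,0=4] -> levels [9 6 6 6 6]
Step 8: flows [0->1,0->2,0->3,0->4] -> levels [5 7 7 7 7]
Step 9: flows [1->0,2->0,3->0,4->0] -> levels [9 6 6 6 6]
  -> period-2 cycle (repeats step 7); tank 0 never drops to <=4
Tank 0 never reaches <=4 within 15 steps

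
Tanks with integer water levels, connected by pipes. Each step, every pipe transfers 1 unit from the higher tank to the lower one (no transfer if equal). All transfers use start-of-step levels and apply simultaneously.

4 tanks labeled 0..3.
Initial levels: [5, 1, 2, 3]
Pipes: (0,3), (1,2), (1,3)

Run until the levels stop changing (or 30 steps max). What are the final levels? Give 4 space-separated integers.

Step 1: flows [0->3,2->1,3->1] -> levels [4 3 1 3]
Step 2: flows [0->3,1->2,1=3] -> levels [3 2 2 4]
Step 3: flows [3->0,1=2,3->1] -> levels [4 3 2 2]
Step 4: flows [0->3,1->2,1->3] -> levels [3 1 3 4]
Step 5: flows [3->0,2->1,3->1] -> levels [4 3 2 2]
  -> period-2 cycle: step 5 state = step 3 state; never stabilizes
  -> state at step 30: (30-3) mod 2 = 1, same as step 4 -> [3 1 3 4]

Answer: 3 1 3 4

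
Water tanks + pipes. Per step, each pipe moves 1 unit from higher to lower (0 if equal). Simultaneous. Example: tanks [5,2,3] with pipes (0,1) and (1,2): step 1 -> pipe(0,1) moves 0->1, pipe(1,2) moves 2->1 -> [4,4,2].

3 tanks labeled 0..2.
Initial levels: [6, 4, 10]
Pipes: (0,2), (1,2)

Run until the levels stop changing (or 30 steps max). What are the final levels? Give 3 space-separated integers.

Answer: 7 7 6

Derivation:
Step 1: flows [2->0,2->1] -> levels [7 5 8]
Step 2: flows [2->0,2->1] -> levels [8 6 6]
Step 3: flows [0->2,1=2] -> levels [7 6 7]
Step 4: flows [0=2,2->1] -> levels [7 7 6]
Step 5: flows [0->2,1->2] -> levels [6 6 8]
Step 6: flows [2->0,2->1] -> levels [7 7 6]
  -> period-2 cycle: step 6 state = step 4 state; never stabilizes
  -> state at step 30: (30-4) mod 2 = 0, same as step 4 -> [7 7 6]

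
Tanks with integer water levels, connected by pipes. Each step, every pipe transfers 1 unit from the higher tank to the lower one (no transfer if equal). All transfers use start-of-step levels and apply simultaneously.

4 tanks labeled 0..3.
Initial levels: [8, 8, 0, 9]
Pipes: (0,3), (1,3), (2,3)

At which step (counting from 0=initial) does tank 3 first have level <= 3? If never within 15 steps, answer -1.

Step 1: flows [3->0,3->1,3->2] -> levels [9 9 1 6]
Step 2: flows [0->3,1->3,3->2] -> levels [8 8 2 7]
Step 3: flows [0->3,1->3,3->2] -> levels [7 7 3 8]
Step 4: flows [3->0,3->1,3->2] -> levels [8 8 4 5]
Step 5: flows [0->3,1->3,3->2] -> levels [7 7 5 6]
Step 6: flows [0->3,1->3,3->2] -> levels [6 6 6 7]
Step 7: flows [3->0,3->1,3->2] -> levels [7 7 7 4]
Step 8: flows [0->3,1->3,2->3] -> levels [6 6 6 7]
  -> period-2 cycle (repeats step 6); tank 3 never drops to <=3
Tank 3 never reaches <=3 within 15 steps

Answer: -1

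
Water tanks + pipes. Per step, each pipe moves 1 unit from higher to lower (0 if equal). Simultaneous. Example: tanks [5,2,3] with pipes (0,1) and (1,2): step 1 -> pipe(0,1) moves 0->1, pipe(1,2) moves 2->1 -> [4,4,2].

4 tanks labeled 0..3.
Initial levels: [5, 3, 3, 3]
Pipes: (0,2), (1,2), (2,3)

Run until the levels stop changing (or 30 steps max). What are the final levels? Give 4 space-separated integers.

Step 1: flows [0->2,1=2,2=3] -> levels [4 3 4 3]
Step 2: flows [0=2,2->1,2->3] -> levels [4 4 2 4]
Step 3: flows [0->2,1->2,3->2] -> levels [3 3 5 3]
Step 4: flows [2->0,2->1,2->3] -> levels [4 4 2 4]
  -> period-2 cycle: step 4 state = step 2 state; never stabilizes
  -> state at step 30: (30-2) mod 2 = 0, same as step 2 -> [4 4 2 4]

Answer: 4 4 2 4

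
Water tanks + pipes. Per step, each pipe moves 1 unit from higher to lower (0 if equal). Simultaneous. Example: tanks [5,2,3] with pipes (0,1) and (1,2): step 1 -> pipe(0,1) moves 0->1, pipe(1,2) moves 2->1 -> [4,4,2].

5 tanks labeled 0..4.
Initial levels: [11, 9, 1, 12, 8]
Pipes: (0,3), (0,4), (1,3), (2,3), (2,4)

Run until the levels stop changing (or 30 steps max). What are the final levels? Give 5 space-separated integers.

Step 1: flows [3->0,0->4,3->1,3->2,4->2] -> levels [11 10 3 9 8]
Step 2: flows [0->3,0->4,1->3,3->2,4->2] -> levels [9 9 5 10 8]
Step 3: flows [3->0,0->4,3->1,3->2,4->2] -> levels [9 10 7 7 8]
Step 4: flows [0->3,0->4,1->3,2=3,4->2] -> levels [7 9 8 9 8]
Step 5: flows [3->0,4->0,1=3,3->2,2=4] -> levels [9 9 9 7 7]
Step 6: flows [0->3,0->4,1->3,2->3,2->4] -> levels [7 8 7 10 9]
Step 7: flows [3->0,4->0,3->1,3->2,4->2] -> levels [9 9 9 7 7]
  -> period-2 cycle: step 7 state = step 5 state; never stabilizes
  -> state at step 30: (30-5) mod 2 = 1, same as step 6 -> [7 8 7 10 9]

Answer: 7 8 7 10 9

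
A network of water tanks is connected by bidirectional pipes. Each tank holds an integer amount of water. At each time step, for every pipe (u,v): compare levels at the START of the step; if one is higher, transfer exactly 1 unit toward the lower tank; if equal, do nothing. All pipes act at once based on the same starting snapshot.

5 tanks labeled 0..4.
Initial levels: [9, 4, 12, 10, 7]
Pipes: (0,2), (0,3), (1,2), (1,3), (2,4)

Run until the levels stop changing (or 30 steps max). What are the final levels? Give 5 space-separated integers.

Answer: 9 10 7 7 9

Derivation:
Step 1: flows [2->0,3->0,2->1,3->1,2->4] -> levels [11 6 9 8 8]
Step 2: flows [0->2,0->3,2->1,3->1,2->4] -> levels [9 8 8 8 9]
Step 3: flows [0->2,0->3,1=2,1=3,4->2] -> levels [7 8 10 9 8]
Step 4: flows [2->0,3->0,2->1,3->1,2->4] -> levels [9 10 7 7 9]
Step 5: flows [0->2,0->3,1->2,1->3,4->2] -> levels [7 8 10 9 8]
  -> period-2 cycle: step 5 state = step 3 state; never stabilizes
  -> state at step 30: (30-3) mod 2 = 1, same as step 4 -> [9 10 7 7 9]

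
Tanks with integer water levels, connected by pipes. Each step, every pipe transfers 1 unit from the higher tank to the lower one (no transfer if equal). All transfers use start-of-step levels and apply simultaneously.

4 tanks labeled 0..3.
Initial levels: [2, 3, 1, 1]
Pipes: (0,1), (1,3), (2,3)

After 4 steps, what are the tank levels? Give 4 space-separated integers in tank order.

Answer: 2 3 2 0

Derivation:
Step 1: flows [1->0,1->3,2=3] -> levels [3 1 1 2]
Step 2: flows [0->1,3->1,3->2] -> levels [2 3 2 0]
Step 3: flows [1->0,1->3,2->3] -> levels [3 1 1 2]
  -> period-2 cycle: step 3 state = step 1 state
  -> state at step 4: (4-1) mod 2 = 1, same as step 2 -> [2 3 2 0]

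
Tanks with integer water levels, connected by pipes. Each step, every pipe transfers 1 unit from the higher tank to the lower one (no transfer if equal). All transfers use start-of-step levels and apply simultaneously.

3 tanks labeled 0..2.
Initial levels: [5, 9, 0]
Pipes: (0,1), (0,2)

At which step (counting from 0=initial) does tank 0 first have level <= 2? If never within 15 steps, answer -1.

Step 1: flows [1->0,0->2] -> levels [5 8 1]
Step 2: flows [1->0,0->2] -> levels [5 7 2]
Step 3: flows [1->0,0->2] -> levels [5 6 3]
Step 4: flows [1->0,0->2] -> levels [5 5 4]
Step 5: flows [0=1,0->2] -> levels [4 5 5]
Step 6: flows [1->0,2->0] -> levels [6 4 4]
Step 7: flows [0->1,0->2] -> levels [4 5 5]
  -> period-2 cycle (repeats step 5); tank 0 never drops to <=2
Tank 0 never reaches <=2 within 15 steps

Answer: -1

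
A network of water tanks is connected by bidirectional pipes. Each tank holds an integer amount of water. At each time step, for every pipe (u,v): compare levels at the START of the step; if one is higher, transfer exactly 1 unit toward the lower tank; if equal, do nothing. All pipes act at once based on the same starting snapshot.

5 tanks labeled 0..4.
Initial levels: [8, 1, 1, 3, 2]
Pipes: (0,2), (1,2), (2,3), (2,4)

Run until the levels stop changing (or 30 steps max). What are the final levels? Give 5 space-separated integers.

Answer: 4 3 2 3 3

Derivation:
Step 1: flows [0->2,1=2,3->2,4->2] -> levels [7 1 4 2 1]
Step 2: flows [0->2,2->1,2->3,2->4] -> levels [6 2 2 3 2]
Step 3: flows [0->2,1=2,3->2,2=4] -> levels [5 2 4 2 2]
Step 4: flows [0->2,2->1,2->3,2->4] -> levels [4 3 2 3 3]
Step 5: flows [0->2,1->2,3->2,4->2] -> levels [3 2 6 2 2]
Step 6: flows [2->0,2->1,2->3,2->4] -> levels [4 3 2 3 3]
  -> period-2 cycle: step 6 state = step 4 state; never stabilizes
  -> state at step 30: (30-4) mod 2 = 0, same as step 4 -> [4 3 2 3 3]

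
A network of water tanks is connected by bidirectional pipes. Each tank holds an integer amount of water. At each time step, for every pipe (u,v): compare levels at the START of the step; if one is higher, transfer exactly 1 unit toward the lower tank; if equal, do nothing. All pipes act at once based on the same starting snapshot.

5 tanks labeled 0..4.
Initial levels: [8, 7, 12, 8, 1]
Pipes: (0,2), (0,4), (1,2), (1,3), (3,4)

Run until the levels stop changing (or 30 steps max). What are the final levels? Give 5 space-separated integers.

Step 1: flows [2->0,0->4,2->1,3->1,3->4] -> levels [8 9 10 6 3]
Step 2: flows [2->0,0->4,2->1,1->3,3->4] -> levels [8 9 8 6 5]
Step 3: flows [0=2,0->4,1->2,1->3,3->4] -> levels [7 7 9 6 7]
Step 4: flows [2->0,0=4,2->1,1->3,4->3] -> levels [8 7 7 8 6]
Step 5: flows [0->2,0->4,1=2,3->1,3->4] -> levels [6 8 8 6 8]
Step 6: flows [2->0,4->0,1=2,1->3,4->3] -> levels [8 7 7 8 6]
  -> period-2 cycle: step 6 state = step 4 state; never stabilizes
  -> state at step 30: (30-4) mod 2 = 0, same as step 4 -> [8 7 7 8 6]

Answer: 8 7 7 8 6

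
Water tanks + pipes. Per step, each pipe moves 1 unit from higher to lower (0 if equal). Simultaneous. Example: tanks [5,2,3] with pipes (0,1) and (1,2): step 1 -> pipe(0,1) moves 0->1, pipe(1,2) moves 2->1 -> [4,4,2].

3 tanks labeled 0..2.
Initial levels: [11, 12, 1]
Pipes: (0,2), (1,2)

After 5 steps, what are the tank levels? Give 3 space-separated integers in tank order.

Step 1: flows [0->2,1->2] -> levels [10 11 3]
Step 2: flows [0->2,1->2] -> levels [9 10 5]
Step 3: flows [0->2,1->2] -> levels [8 9 7]
Step 4: flows [0->2,1->2] -> levels [7 8 9]
Step 5: flows [2->0,2->1] -> levels [8 9 7]

Answer: 8 9 7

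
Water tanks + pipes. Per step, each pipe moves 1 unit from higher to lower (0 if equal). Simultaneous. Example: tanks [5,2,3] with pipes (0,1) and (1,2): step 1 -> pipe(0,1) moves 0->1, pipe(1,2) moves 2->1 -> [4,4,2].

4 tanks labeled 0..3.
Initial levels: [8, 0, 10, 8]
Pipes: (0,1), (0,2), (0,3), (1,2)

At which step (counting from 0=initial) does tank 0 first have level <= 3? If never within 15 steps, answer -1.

Answer: -1

Derivation:
Step 1: flows [0->1,2->0,0=3,2->1] -> levels [8 2 8 8]
Step 2: flows [0->1,0=2,0=3,2->1] -> levels [7 4 7 8]
Step 3: flows [0->1,0=2,3->0,2->1] -> levels [7 6 6 7]
Step 4: flows [0->1,0->2,0=3,1=2] -> levels [5 7 7 7]
Step 5: flows [1->0,2->0,3->0,1=2] -> levels [8 6 6 6]
Step 6: flows [0->1,0->2,0->3,1=2] -> levels [5 7 7 7]
  -> period-2 cycle (repeats step 4); tank 0 never drops to <=3
Tank 0 never reaches <=3 within 15 steps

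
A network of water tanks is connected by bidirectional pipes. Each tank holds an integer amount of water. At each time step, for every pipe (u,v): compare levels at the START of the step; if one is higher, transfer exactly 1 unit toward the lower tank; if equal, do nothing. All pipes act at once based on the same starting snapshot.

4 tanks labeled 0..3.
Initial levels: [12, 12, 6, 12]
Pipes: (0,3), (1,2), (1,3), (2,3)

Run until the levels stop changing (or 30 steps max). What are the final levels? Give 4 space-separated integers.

Step 1: flows [0=3,1->2,1=3,3->2] -> levels [12 11 8 11]
Step 2: flows [0->3,1->2,1=3,3->2] -> levels [11 10 10 11]
Step 3: flows [0=3,1=2,3->1,3->2] -> levels [11 11 11 9]
Step 4: flows [0->3,1=2,1->3,2->3] -> levels [10 10 10 12]
Step 5: flows [3->0,1=2,3->1,3->2] -> levels [11 11 11 9]
  -> period-2 cycle: step 5 state = step 3 state; never stabilizes
  -> state at step 30: (30-3) mod 2 = 1, same as step 4 -> [10 10 10 12]

Answer: 10 10 10 12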